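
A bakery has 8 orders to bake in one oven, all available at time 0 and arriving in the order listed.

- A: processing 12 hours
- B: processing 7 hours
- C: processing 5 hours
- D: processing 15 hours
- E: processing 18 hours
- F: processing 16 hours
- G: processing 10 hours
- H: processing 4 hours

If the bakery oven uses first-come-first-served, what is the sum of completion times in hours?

FIFO (arrival order): A B C D E F G H.
A: 0→12
B: 12→19
C: 19→24
D: 24→39
E: 39→57
F: 57→73
G: 73→83
H: 83→87
Sum = 12+19+24+39+57+73+83+87 = 394.

394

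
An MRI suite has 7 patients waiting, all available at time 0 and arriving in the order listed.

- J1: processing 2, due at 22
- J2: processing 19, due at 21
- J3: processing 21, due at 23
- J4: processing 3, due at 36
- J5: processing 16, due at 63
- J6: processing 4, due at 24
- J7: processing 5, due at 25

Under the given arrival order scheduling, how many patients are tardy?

FIFO (arrival order): J1 J2 J3 J4 J5 J6 J7.
J1: 0→2, due 22, tardiness 0
J2: 2→21, due 21, tardiness 0
J3: 21→42, due 23, tardiness 19
J4: 42→45, due 36, tardiness 9
J5: 45→61, due 63, tardiness 0
J6: 61→65, due 24, tardiness 41
J7: 65→70, due 25, tardiness 45
Late patients: 4.

4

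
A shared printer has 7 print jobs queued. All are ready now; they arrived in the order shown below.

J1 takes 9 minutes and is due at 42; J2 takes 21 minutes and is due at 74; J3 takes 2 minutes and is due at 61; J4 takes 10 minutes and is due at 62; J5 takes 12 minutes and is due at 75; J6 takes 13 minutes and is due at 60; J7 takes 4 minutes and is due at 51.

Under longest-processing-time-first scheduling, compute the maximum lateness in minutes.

23

LPT (decreasing processing time): J2 J6 J5 J4 J1 J7 J3.
J2: 0→21, due 74, lateness -53
J6: 21→34, due 60, lateness -26
J5: 34→46, due 75, lateness -29
J4: 46→56, due 62, lateness -6
J1: 56→65, due 42, lateness 23
J7: 65→69, due 51, lateness 18
J3: 69→71, due 61, lateness 10
Maximum = 23.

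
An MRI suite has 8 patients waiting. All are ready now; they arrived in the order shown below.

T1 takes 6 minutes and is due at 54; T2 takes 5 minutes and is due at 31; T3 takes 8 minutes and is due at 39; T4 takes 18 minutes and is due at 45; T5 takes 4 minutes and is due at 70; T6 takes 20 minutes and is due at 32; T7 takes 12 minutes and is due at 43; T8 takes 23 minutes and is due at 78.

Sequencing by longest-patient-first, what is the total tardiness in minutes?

LPT (decreasing processing time): T8 T6 T4 T7 T3 T1 T2 T5.
T8: 0→23, due 78, tardiness 0
T6: 23→43, due 32, tardiness 11
T4: 43→61, due 45, tardiness 16
T7: 61→73, due 43, tardiness 30
T3: 73→81, due 39, tardiness 42
T1: 81→87, due 54, tardiness 33
T2: 87→92, due 31, tardiness 61
T5: 92→96, due 70, tardiness 26
Sum = 0+11+16+30+42+33+61+26 = 219.

219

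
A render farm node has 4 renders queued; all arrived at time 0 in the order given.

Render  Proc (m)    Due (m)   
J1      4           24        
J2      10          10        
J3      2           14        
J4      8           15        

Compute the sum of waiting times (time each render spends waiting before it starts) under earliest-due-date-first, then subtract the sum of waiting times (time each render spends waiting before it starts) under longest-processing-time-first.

-8

EDD (increasing due date): J2 J3 J4 J1.
J2: waits 0, runs 0→10
J3: waits 10, runs 10→12
J4: waits 12, runs 12→20
J1: waits 20, runs 20→24
Sum = 0+10+12+20 = 42.
LPT (decreasing processing time): J2 J4 J1 J3.
J2: waits 0, runs 0→10
J4: waits 10, runs 10→18
J1: waits 18, runs 18→22
J3: waits 22, runs 22→24
Sum = 0+10+18+22 = 50.
Difference = 42 − 50 = -8.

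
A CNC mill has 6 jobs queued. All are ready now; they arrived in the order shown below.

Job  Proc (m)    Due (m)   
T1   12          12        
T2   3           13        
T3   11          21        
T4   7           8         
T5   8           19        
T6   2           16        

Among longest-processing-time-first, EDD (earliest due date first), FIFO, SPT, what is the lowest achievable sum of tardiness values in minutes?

46

LPT (decreasing processing time): T1 T3 T5 T4 T2 T6.
T1: 0→12, due 12, tardiness 0
T3: 12→23, due 21, tardiness 2
T5: 23→31, due 19, tardiness 12
T4: 31→38, due 8, tardiness 30
T2: 38→41, due 13, tardiness 28
T6: 41→43, due 16, tardiness 27
Sum = 0+2+12+30+28+27 = 99.
EDD (increasing due date): T4 T1 T2 T6 T5 T3.
T4: 0→7, due 8, tardiness 0
T1: 7→19, due 12, tardiness 7
T2: 19→22, due 13, tardiness 9
T6: 22→24, due 16, tardiness 8
T5: 24→32, due 19, tardiness 13
T3: 32→43, due 21, tardiness 22
Sum = 0+7+9+8+13+22 = 59.
FIFO (arrival order): T1 T2 T3 T4 T5 T6.
T1: 0→12, due 12, tardiness 0
T2: 12→15, due 13, tardiness 2
T3: 15→26, due 21, tardiness 5
T4: 26→33, due 8, tardiness 25
T5: 33→41, due 19, tardiness 22
T6: 41→43, due 16, tardiness 27
Sum = 0+2+5+25+22+27 = 81.
SPT (increasing processing time): T6 T2 T4 T5 T3 T1.
T6: 0→2, due 16, tardiness 0
T2: 2→5, due 13, tardiness 0
T4: 5→12, due 8, tardiness 4
T5: 12→20, due 19, tardiness 1
T3: 20→31, due 21, tardiness 10
T1: 31→43, due 12, tardiness 31
Sum = 0+0+4+1+10+31 = 46.
LPT 99, EDD 59, FIFO 81, SPT 46 → minimum 46.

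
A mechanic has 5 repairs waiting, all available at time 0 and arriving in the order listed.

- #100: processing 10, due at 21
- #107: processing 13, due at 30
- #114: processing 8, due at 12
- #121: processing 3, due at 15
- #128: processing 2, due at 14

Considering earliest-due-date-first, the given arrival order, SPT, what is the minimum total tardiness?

EDD (increasing due date): #114 #128 #121 #100 #107.
#114: 0→8, due 12, tardiness 0
#128: 8→10, due 14, tardiness 0
#121: 10→13, due 15, tardiness 0
#100: 13→23, due 21, tardiness 2
#107: 23→36, due 30, tardiness 6
Sum = 0+0+0+2+6 = 8.
FIFO (arrival order): #100 #107 #114 #121 #128.
#100: 0→10, due 21, tardiness 0
#107: 10→23, due 30, tardiness 0
#114: 23→31, due 12, tardiness 19
#121: 31→34, due 15, tardiness 19
#128: 34→36, due 14, tardiness 22
Sum = 0+0+19+19+22 = 60.
SPT (increasing processing time): #128 #121 #114 #100 #107.
#128: 0→2, due 14, tardiness 0
#121: 2→5, due 15, tardiness 0
#114: 5→13, due 12, tardiness 1
#100: 13→23, due 21, tardiness 2
#107: 23→36, due 30, tardiness 6
Sum = 0+0+1+2+6 = 9.
EDD 8, FIFO 60, SPT 9 → minimum 8.

8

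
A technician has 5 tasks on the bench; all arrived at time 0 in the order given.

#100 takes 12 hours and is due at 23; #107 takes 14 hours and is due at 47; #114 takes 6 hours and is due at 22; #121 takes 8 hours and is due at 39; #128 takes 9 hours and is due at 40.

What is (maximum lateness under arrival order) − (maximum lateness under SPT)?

-2

FIFO (arrival order): #100 #107 #114 #121 #128.
#100: 0→12, due 23, lateness -11
#107: 12→26, due 47, lateness -21
#114: 26→32, due 22, lateness 10
#121: 32→40, due 39, lateness 1
#128: 40→49, due 40, lateness 9
Maximum = 10.
SPT (increasing processing time): #114 #121 #128 #100 #107.
#114: 0→6, due 22, lateness -16
#121: 6→14, due 39, lateness -25
#128: 14→23, due 40, lateness -17
#100: 23→35, due 23, lateness 12
#107: 35→49, due 47, lateness 2
Maximum = 12.
Difference = 10 − 12 = -2.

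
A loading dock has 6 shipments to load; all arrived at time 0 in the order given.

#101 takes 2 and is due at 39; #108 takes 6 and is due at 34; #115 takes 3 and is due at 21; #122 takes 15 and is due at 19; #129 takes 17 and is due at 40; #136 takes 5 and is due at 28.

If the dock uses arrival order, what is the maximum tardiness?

FIFO (arrival order): #101 #108 #115 #122 #129 #136.
#101: 0→2, due 39, tardiness 0
#108: 2→8, due 34, tardiness 0
#115: 8→11, due 21, tardiness 0
#122: 11→26, due 19, tardiness 7
#129: 26→43, due 40, tardiness 3
#136: 43→48, due 28, tardiness 20
Maximum = 20.

20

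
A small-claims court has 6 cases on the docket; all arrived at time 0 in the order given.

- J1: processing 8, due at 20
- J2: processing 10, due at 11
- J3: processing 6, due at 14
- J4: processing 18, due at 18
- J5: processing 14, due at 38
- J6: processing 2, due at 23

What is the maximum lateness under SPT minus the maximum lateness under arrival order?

5

SPT (increasing processing time): J6 J3 J1 J2 J5 J4.
J6: 0→2, due 23, lateness -21
J3: 2→8, due 14, lateness -6
J1: 8→16, due 20, lateness -4
J2: 16→26, due 11, lateness 15
J5: 26→40, due 38, lateness 2
J4: 40→58, due 18, lateness 40
Maximum = 40.
FIFO (arrival order): J1 J2 J3 J4 J5 J6.
J1: 0→8, due 20, lateness -12
J2: 8→18, due 11, lateness 7
J3: 18→24, due 14, lateness 10
J4: 24→42, due 18, lateness 24
J5: 42→56, due 38, lateness 18
J6: 56→58, due 23, lateness 35
Maximum = 35.
Difference = 40 − 35 = 5.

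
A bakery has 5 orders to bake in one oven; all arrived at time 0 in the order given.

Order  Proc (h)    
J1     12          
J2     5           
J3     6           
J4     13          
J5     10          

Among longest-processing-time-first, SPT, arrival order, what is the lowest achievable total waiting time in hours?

70

LPT (decreasing processing time): J4 J1 J5 J3 J2.
J4: waits 0, runs 0→13
J1: waits 13, runs 13→25
J5: waits 25, runs 25→35
J3: waits 35, runs 35→41
J2: waits 41, runs 41→46
Sum = 0+13+25+35+41 = 114.
SPT (increasing processing time): J2 J3 J5 J1 J4.
J2: waits 0, runs 0→5
J3: waits 5, runs 5→11
J5: waits 11, runs 11→21
J1: waits 21, runs 21→33
J4: waits 33, runs 33→46
Sum = 0+5+11+21+33 = 70.
FIFO (arrival order): J1 J2 J3 J4 J5.
J1: waits 0, runs 0→12
J2: waits 12, runs 12→17
J3: waits 17, runs 17→23
J4: waits 23, runs 23→36
J5: waits 36, runs 36→46
Sum = 0+12+17+23+36 = 88.
LPT 114, SPT 70, FIFO 88 → minimum 70.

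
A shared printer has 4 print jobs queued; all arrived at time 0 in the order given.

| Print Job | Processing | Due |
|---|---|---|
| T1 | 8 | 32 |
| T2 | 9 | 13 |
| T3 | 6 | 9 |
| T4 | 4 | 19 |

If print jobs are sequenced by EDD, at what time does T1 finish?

EDD (increasing due date): T3 T2 T4 T1.
T3: 0→6
T2: 6→15
T4: 15→19
T1: 19→27

27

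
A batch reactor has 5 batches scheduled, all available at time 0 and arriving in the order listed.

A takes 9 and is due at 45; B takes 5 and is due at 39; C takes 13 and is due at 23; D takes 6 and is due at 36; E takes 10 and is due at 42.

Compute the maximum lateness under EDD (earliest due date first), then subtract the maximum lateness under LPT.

EDD (increasing due date): C D B E A.
C: 0→13, due 23, lateness -10
D: 13→19, due 36, lateness -17
B: 19→24, due 39, lateness -15
E: 24→34, due 42, lateness -8
A: 34→43, due 45, lateness -2
Maximum = -2.
LPT (decreasing processing time): C E A D B.
C: 0→13, due 23, lateness -10
E: 13→23, due 42, lateness -19
A: 23→32, due 45, lateness -13
D: 32→38, due 36, lateness 2
B: 38→43, due 39, lateness 4
Maximum = 4.
Difference = -2 − 4 = -6.

-6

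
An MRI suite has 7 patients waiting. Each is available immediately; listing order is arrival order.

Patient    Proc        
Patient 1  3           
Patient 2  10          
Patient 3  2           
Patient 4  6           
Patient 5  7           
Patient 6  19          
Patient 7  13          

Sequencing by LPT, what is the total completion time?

315

LPT (decreasing processing time): Patient 6 Patient 7 Patient 2 Patient 5 Patient 4 Patient 1 Patient 3.
Patient 6: 0→19
Patient 7: 19→32
Patient 2: 32→42
Patient 5: 42→49
Patient 4: 49→55
Patient 1: 55→58
Patient 3: 58→60
Sum = 19+32+42+49+55+58+60 = 315.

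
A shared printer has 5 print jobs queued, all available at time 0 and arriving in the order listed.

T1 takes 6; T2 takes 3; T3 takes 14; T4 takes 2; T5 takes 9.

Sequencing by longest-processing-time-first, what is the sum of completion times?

132

LPT (decreasing processing time): T3 T5 T1 T2 T4.
T3: 0→14
T5: 14→23
T1: 23→29
T2: 29→32
T4: 32→34
Sum = 14+23+29+32+34 = 132.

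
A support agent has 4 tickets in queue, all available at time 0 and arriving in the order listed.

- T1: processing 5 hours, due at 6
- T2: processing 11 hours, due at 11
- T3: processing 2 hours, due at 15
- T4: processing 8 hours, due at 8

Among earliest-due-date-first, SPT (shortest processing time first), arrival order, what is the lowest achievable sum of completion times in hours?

50

EDD (increasing due date): T1 T4 T2 T3.
T1: 0→5
T4: 5→13
T2: 13→24
T3: 24→26
Sum = 5+13+24+26 = 68.
SPT (increasing processing time): T3 T1 T4 T2.
T3: 0→2
T1: 2→7
T4: 7→15
T2: 15→26
Sum = 2+7+15+26 = 50.
FIFO (arrival order): T1 T2 T3 T4.
T1: 0→5
T2: 5→16
T3: 16→18
T4: 18→26
Sum = 5+16+18+26 = 65.
EDD 68, SPT 50, FIFO 65 → minimum 50.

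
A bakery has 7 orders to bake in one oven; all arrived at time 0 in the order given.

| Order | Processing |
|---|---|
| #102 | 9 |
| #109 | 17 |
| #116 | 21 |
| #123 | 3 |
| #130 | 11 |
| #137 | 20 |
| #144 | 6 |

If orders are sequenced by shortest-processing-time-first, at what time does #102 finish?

SPT (increasing processing time): #123 #144 #102 #130 #109 #137 #116.
#123: 0→3
#144: 3→9
#102: 9→18

18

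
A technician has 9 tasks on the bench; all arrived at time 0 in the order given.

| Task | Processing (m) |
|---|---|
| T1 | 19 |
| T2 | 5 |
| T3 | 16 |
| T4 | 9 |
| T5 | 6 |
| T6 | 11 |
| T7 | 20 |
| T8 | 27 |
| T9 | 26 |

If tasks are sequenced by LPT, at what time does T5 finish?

134

LPT (decreasing processing time): T8 T9 T7 T1 T3 T6 T4 T5 T2.
T8: 0→27
T9: 27→53
T7: 53→73
T1: 73→92
T3: 92→108
T6: 108→119
T4: 119→128
T5: 128→134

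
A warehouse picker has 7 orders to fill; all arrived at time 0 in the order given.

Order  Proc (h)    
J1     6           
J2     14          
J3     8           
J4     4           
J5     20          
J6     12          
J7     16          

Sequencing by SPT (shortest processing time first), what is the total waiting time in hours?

166

SPT (increasing processing time): J4 J1 J3 J6 J2 J7 J5.
J4: waits 0, runs 0→4
J1: waits 4, runs 4→10
J3: waits 10, runs 10→18
J6: waits 18, runs 18→30
J2: waits 30, runs 30→44
J7: waits 44, runs 44→60
J5: waits 60, runs 60→80
Sum = 0+4+10+18+30+44+60 = 166.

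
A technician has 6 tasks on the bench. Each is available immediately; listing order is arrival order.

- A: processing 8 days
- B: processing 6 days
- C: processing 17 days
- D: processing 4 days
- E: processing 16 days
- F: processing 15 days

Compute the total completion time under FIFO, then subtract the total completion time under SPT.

FIFO (arrival order): A B C D E F.
A: 0→8
B: 8→14
C: 14→31
D: 31→35
E: 35→51
F: 51→66
Sum = 8+14+31+35+51+66 = 205.
SPT (increasing processing time): D B A F E C.
D: 0→4
B: 4→10
A: 10→18
F: 18→33
E: 33→49
C: 49→66
Sum = 4+10+18+33+49+66 = 180.
Difference = 205 − 180 = 25.

25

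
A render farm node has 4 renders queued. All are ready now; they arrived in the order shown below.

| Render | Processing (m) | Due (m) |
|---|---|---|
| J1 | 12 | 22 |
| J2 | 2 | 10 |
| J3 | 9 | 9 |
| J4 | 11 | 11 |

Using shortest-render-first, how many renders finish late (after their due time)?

SPT (increasing processing time): J2 J3 J4 J1.
J2: 0→2, due 10, tardiness 0
J3: 2→11, due 9, tardiness 2
J4: 11→22, due 11, tardiness 11
J1: 22→34, due 22, tardiness 12
Late renders: 3.

3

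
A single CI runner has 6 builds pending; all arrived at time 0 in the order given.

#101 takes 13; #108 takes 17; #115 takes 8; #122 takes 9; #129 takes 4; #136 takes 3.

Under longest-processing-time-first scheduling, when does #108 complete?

17

LPT (decreasing processing time): #108 #101 #122 #115 #129 #136.
#108: 0→17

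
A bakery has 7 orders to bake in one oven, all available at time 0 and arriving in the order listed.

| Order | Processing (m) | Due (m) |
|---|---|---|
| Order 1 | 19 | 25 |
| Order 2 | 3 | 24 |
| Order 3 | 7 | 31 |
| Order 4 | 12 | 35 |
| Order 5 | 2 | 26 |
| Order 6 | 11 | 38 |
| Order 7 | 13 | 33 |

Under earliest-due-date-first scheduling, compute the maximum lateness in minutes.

EDD (increasing due date): Order 2 Order 1 Order 5 Order 3 Order 7 Order 4 Order 6.
Order 2: 0→3, due 24, lateness -21
Order 1: 3→22, due 25, lateness -3
Order 5: 22→24, due 26, lateness -2
Order 3: 24→31, due 31, lateness 0
Order 7: 31→44, due 33, lateness 11
Order 4: 44→56, due 35, lateness 21
Order 6: 56→67, due 38, lateness 29
Maximum = 29.

29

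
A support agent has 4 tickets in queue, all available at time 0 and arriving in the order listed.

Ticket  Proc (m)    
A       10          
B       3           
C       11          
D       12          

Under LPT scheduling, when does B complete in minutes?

LPT (decreasing processing time): D C A B.
D: 0→12
C: 12→23
A: 23→33
B: 33→36

36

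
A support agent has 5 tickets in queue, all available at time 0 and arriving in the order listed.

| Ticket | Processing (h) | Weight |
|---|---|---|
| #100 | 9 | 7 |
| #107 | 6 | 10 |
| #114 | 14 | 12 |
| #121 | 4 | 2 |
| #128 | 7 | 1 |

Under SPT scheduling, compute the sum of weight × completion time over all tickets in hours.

787

SPT (increasing processing time): #121 #107 #128 #100 #114.
#121: finishes 4, weight 2, w·C = 8
#107: finishes 10, weight 10, w·C = 100
#128: finishes 17, weight 1, w·C = 17
#100: finishes 26, weight 7, w·C = 182
#114: finishes 40, weight 12, w·C = 480
Sum = 8+100+17+182+480 = 787.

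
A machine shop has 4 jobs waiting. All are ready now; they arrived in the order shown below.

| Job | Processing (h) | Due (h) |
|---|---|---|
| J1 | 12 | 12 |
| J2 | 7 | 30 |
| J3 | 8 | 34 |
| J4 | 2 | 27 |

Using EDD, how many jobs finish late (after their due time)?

0

EDD (increasing due date): J1 J4 J2 J3.
J1: 0→12, due 12, tardiness 0
J4: 12→14, due 27, tardiness 0
J2: 14→21, due 30, tardiness 0
J3: 21→29, due 34, tardiness 0
Late jobs: 0.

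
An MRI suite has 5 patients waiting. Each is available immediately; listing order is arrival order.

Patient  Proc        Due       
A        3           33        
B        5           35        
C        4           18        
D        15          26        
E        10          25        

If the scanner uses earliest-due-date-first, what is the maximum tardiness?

3

EDD (increasing due date): C E D A B.
C: 0→4, due 18, tardiness 0
E: 4→14, due 25, tardiness 0
D: 14→29, due 26, tardiness 3
A: 29→32, due 33, tardiness 0
B: 32→37, due 35, tardiness 2
Maximum = 3.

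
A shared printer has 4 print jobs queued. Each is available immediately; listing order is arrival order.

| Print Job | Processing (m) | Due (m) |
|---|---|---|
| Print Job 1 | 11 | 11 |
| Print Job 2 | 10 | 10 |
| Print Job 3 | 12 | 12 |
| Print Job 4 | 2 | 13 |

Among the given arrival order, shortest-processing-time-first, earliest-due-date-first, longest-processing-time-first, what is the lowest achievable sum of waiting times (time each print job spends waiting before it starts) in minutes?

37

FIFO (arrival order): Print Job 1 Print Job 2 Print Job 3 Print Job 4.
Print Job 1: waits 0, runs 0→11
Print Job 2: waits 11, runs 11→21
Print Job 3: waits 21, runs 21→33
Print Job 4: waits 33, runs 33→35
Sum = 0+11+21+33 = 65.
SPT (increasing processing time): Print Job 4 Print Job 2 Print Job 1 Print Job 3.
Print Job 4: waits 0, runs 0→2
Print Job 2: waits 2, runs 2→12
Print Job 1: waits 12, runs 12→23
Print Job 3: waits 23, runs 23→35
Sum = 0+2+12+23 = 37.
EDD (increasing due date): Print Job 2 Print Job 1 Print Job 3 Print Job 4.
Print Job 2: waits 0, runs 0→10
Print Job 1: waits 10, runs 10→21
Print Job 3: waits 21, runs 21→33
Print Job 4: waits 33, runs 33→35
Sum = 0+10+21+33 = 64.
LPT (decreasing processing time): Print Job 3 Print Job 1 Print Job 2 Print Job 4.
Print Job 3: waits 0, runs 0→12
Print Job 1: waits 12, runs 12→23
Print Job 2: waits 23, runs 23→33
Print Job 4: waits 33, runs 33→35
Sum = 0+12+23+33 = 68.
FIFO 65, SPT 37, EDD 64, LPT 68 → minimum 37.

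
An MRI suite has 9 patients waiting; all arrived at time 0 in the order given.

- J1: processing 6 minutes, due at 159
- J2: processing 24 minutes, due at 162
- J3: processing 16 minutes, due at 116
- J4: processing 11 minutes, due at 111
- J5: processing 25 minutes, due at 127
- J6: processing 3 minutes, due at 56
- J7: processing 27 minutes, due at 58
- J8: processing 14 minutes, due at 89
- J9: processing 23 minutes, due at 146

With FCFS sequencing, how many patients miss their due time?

FIFO (arrival order): J1 J2 J3 J4 J5 J6 J7 J8 J9.
J1: 0→6, due 159, tardiness 0
J2: 6→30, due 162, tardiness 0
J3: 30→46, due 116, tardiness 0
J4: 46→57, due 111, tardiness 0
J5: 57→82, due 127, tardiness 0
J6: 82→85, due 56, tardiness 29
J7: 85→112, due 58, tardiness 54
J8: 112→126, due 89, tardiness 37
J9: 126→149, due 146, tardiness 3
Late patients: 4.

4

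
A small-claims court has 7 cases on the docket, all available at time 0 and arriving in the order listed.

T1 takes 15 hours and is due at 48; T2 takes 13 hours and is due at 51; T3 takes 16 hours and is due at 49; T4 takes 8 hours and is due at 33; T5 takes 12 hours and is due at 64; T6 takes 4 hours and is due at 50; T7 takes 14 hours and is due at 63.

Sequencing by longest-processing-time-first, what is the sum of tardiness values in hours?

LPT (decreasing processing time): T3 T1 T7 T2 T5 T4 T6.
T3: 0→16, due 49, tardiness 0
T1: 16→31, due 48, tardiness 0
T7: 31→45, due 63, tardiness 0
T2: 45→58, due 51, tardiness 7
T5: 58→70, due 64, tardiness 6
T4: 70→78, due 33, tardiness 45
T6: 78→82, due 50, tardiness 32
Sum = 0+0+0+7+6+45+32 = 90.

90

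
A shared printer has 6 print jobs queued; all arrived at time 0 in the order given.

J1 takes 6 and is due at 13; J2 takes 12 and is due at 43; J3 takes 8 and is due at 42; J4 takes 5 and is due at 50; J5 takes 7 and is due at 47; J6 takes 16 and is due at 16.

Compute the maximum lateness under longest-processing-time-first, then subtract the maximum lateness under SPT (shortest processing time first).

-2

LPT (decreasing processing time): J6 J2 J3 J5 J1 J4.
J6: 0→16, due 16, lateness 0
J2: 16→28, due 43, lateness -15
J3: 28→36, due 42, lateness -6
J5: 36→43, due 47, lateness -4
J1: 43→49, due 13, lateness 36
J4: 49→54, due 50, lateness 4
Maximum = 36.
SPT (increasing processing time): J4 J1 J5 J3 J2 J6.
J4: 0→5, due 50, lateness -45
J1: 5→11, due 13, lateness -2
J5: 11→18, due 47, lateness -29
J3: 18→26, due 42, lateness -16
J2: 26→38, due 43, lateness -5
J6: 38→54, due 16, lateness 38
Maximum = 38.
Difference = 36 − 38 = -2.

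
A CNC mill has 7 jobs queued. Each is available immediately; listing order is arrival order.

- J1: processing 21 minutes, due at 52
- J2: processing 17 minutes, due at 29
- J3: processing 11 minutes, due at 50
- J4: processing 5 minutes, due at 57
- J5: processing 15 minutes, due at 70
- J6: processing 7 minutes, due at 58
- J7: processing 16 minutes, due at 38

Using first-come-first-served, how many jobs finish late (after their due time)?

3

FIFO (arrival order): J1 J2 J3 J4 J5 J6 J7.
J1: 0→21, due 52, tardiness 0
J2: 21→38, due 29, tardiness 9
J3: 38→49, due 50, tardiness 0
J4: 49→54, due 57, tardiness 0
J5: 54→69, due 70, tardiness 0
J6: 69→76, due 58, tardiness 18
J7: 76→92, due 38, tardiness 54
Late jobs: 3.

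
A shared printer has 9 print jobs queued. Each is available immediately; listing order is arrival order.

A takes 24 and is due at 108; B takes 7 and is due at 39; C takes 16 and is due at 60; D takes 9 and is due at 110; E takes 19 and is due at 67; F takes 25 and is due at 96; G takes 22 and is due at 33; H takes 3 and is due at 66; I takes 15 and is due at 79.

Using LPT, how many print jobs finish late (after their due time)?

7

LPT (decreasing processing time): F A G E C I D B H.
F: 0→25, due 96, tardiness 0
A: 25→49, due 108, tardiness 0
G: 49→71, due 33, tardiness 38
E: 71→90, due 67, tardiness 23
C: 90→106, due 60, tardiness 46
I: 106→121, due 79, tardiness 42
D: 121→130, due 110, tardiness 20
B: 130→137, due 39, tardiness 98
H: 137→140, due 66, tardiness 74
Late print jobs: 7.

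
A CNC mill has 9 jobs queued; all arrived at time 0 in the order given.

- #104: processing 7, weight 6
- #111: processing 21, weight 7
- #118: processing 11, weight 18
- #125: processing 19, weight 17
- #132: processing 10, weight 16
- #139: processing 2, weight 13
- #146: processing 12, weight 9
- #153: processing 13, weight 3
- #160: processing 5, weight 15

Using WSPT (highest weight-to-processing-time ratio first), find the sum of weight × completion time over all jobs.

WSPT (decreasing weight/processing-time ratio): #139 #160 #118 #132 #125 #104 #146 #111 #153.
#139: finishes 2, weight 13, w·C = 26
#160: finishes 7, weight 15, w·C = 105
#118: finishes 18, weight 18, w·C = 324
#132: finishes 28, weight 16, w·C = 448
#125: finishes 47, weight 17, w·C = 799
#104: finishes 54, weight 6, w·C = 324
#146: finishes 66, weight 9, w·C = 594
#111: finishes 87, weight 7, w·C = 609
#153: finishes 100, weight 3, w·C = 300
Sum = 26+105+324+448+799+324+594+609+300 = 3529.

3529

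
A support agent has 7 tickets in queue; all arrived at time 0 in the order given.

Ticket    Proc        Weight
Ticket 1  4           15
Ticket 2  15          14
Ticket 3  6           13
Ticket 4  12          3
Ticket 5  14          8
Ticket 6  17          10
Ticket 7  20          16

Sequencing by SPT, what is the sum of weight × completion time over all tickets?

3346

SPT (increasing processing time): Ticket 1 Ticket 3 Ticket 4 Ticket 5 Ticket 2 Ticket 6 Ticket 7.
Ticket 1: finishes 4, weight 15, w·C = 60
Ticket 3: finishes 10, weight 13, w·C = 130
Ticket 4: finishes 22, weight 3, w·C = 66
Ticket 5: finishes 36, weight 8, w·C = 288
Ticket 2: finishes 51, weight 14, w·C = 714
Ticket 6: finishes 68, weight 10, w·C = 680
Ticket 7: finishes 88, weight 16, w·C = 1408
Sum = 60+130+66+288+714+680+1408 = 3346.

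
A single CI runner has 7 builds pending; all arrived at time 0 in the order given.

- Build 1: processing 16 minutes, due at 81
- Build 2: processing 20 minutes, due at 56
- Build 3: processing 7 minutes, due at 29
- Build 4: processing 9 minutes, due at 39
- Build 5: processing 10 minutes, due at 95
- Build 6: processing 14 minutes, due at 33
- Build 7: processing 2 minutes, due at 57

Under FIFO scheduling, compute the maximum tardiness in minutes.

43

FIFO (arrival order): Build 1 Build 2 Build 3 Build 4 Build 5 Build 6 Build 7.
Build 1: 0→16, due 81, tardiness 0
Build 2: 16→36, due 56, tardiness 0
Build 3: 36→43, due 29, tardiness 14
Build 4: 43→52, due 39, tardiness 13
Build 5: 52→62, due 95, tardiness 0
Build 6: 62→76, due 33, tardiness 43
Build 7: 76→78, due 57, tardiness 21
Maximum = 43.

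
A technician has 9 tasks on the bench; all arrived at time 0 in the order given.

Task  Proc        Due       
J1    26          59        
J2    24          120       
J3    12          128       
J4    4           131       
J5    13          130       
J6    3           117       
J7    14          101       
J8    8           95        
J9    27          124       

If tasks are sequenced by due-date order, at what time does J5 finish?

EDD (increasing due date): J1 J8 J7 J6 J2 J9 J3 J5 J4.
J1: 0→26
J8: 26→34
J7: 34→48
J6: 48→51
J2: 51→75
J9: 75→102
J3: 102→114
J5: 114→127

127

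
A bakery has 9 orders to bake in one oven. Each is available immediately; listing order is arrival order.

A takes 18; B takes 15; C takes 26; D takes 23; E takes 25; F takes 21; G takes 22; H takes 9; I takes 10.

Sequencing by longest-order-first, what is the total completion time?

LPT (decreasing processing time): C E D G F A B I H.
C: 0→26
E: 26→51
D: 51→74
G: 74→96
F: 96→117
A: 117→135
B: 135→150
I: 150→160
H: 160→169
Sum = 26+51+74+96+117+135+150+160+169 = 978.

978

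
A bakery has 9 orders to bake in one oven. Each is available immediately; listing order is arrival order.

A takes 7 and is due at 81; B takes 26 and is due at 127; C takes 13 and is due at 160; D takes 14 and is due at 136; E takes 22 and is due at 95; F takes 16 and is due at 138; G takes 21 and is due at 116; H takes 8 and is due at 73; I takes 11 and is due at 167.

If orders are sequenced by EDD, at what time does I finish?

EDD (increasing due date): H A E G B D F C I.
H: 0→8
A: 8→15
E: 15→37
G: 37→58
B: 58→84
D: 84→98
F: 98→114
C: 114→127
I: 127→138

138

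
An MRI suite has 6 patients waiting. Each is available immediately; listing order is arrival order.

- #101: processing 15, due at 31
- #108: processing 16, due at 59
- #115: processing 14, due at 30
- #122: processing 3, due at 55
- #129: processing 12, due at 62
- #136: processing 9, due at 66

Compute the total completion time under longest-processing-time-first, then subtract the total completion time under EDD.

LPT (decreasing processing time): #108 #101 #115 #129 #136 #122.
#108: 0→16
#101: 16→31
#115: 31→45
#129: 45→57
#136: 57→66
#122: 66→69
Sum = 16+31+45+57+66+69 = 284.
EDD (increasing due date): #115 #101 #122 #108 #129 #136.
#115: 0→14
#101: 14→29
#122: 29→32
#108: 32→48
#129: 48→60
#136: 60→69
Sum = 14+29+32+48+60+69 = 252.
Difference = 284 − 252 = 32.

32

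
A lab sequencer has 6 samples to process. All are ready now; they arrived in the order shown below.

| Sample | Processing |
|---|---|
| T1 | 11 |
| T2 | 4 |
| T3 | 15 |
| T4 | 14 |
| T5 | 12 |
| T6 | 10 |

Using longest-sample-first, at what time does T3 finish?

15

LPT (decreasing processing time): T3 T4 T5 T1 T6 T2.
T3: 0→15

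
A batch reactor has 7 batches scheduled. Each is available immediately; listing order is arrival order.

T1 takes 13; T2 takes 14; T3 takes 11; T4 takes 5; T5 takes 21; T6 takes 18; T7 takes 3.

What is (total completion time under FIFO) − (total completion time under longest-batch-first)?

FIFO (arrival order): T1 T2 T3 T4 T5 T6 T7.
T1: 0→13
T2: 13→27
T3: 27→38
T4: 38→43
T5: 43→64
T6: 64→82
T7: 82→85
Sum = 13+27+38+43+64+82+85 = 352.
LPT (decreasing processing time): T5 T6 T2 T1 T3 T4 T7.
T5: 0→21
T6: 21→39
T2: 39→53
T1: 53→66
T3: 66→77
T4: 77→82
T7: 82→85
Sum = 21+39+53+66+77+82+85 = 423.
Difference = 352 − 423 = -71.

-71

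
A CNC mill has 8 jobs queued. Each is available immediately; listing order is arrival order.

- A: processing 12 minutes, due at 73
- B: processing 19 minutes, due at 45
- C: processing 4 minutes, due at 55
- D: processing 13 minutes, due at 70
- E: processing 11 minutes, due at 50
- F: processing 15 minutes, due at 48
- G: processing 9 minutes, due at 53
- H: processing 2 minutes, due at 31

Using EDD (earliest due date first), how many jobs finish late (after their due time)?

4

EDD (increasing due date): H B F E G C D A.
H: 0→2, due 31, tardiness 0
B: 2→21, due 45, tardiness 0
F: 21→36, due 48, tardiness 0
E: 36→47, due 50, tardiness 0
G: 47→56, due 53, tardiness 3
C: 56→60, due 55, tardiness 5
D: 60→73, due 70, tardiness 3
A: 73→85, due 73, tardiness 12
Late jobs: 4.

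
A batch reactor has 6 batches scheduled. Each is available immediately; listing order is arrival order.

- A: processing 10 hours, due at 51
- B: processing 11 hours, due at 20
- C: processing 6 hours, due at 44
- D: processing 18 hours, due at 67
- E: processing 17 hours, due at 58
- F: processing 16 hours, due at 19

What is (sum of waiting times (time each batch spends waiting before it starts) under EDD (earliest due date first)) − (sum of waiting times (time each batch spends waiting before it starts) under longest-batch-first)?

-59

EDD (increasing due date): F B C A E D.
F: waits 0, runs 0→16
B: waits 16, runs 16→27
C: waits 27, runs 27→33
A: waits 33, runs 33→43
E: waits 43, runs 43→60
D: waits 60, runs 60→78
Sum = 0+16+27+33+43+60 = 179.
LPT (decreasing processing time): D E F B A C.
D: waits 0, runs 0→18
E: waits 18, runs 18→35
F: waits 35, runs 35→51
B: waits 51, runs 51→62
A: waits 62, runs 62→72
C: waits 72, runs 72→78
Sum = 0+18+35+51+62+72 = 238.
Difference = 179 − 238 = -59.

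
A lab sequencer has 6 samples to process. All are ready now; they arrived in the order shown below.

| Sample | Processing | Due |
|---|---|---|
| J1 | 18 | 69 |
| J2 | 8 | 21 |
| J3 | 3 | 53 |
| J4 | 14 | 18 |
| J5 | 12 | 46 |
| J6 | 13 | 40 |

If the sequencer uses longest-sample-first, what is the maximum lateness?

LPT (decreasing processing time): J1 J4 J6 J5 J2 J3.
J1: 0→18, due 69, lateness -51
J4: 18→32, due 18, lateness 14
J6: 32→45, due 40, lateness 5
J5: 45→57, due 46, lateness 11
J2: 57→65, due 21, lateness 44
J3: 65→68, due 53, lateness 15
Maximum = 44.

44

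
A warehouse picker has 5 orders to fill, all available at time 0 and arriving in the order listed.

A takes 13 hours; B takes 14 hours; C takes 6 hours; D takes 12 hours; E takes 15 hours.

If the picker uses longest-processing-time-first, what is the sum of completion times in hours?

LPT (decreasing processing time): E B A D C.
E: 0→15
B: 15→29
A: 29→42
D: 42→54
C: 54→60
Sum = 15+29+42+54+60 = 200.

200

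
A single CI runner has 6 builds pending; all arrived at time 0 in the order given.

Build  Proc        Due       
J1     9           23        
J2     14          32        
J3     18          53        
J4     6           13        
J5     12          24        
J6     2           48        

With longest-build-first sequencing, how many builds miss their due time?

4

LPT (decreasing processing time): J3 J2 J5 J1 J4 J6.
J3: 0→18, due 53, tardiness 0
J2: 18→32, due 32, tardiness 0
J5: 32→44, due 24, tardiness 20
J1: 44→53, due 23, tardiness 30
J4: 53→59, due 13, tardiness 46
J6: 59→61, due 48, tardiness 13
Late builds: 4.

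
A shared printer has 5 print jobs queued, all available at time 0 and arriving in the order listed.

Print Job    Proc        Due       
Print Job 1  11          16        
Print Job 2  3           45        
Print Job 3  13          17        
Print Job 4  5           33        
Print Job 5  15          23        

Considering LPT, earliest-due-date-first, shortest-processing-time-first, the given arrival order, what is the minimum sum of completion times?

109

LPT (decreasing processing time): Print Job 5 Print Job 3 Print Job 1 Print Job 4 Print Job 2.
Print Job 5: 0→15
Print Job 3: 15→28
Print Job 1: 28→39
Print Job 4: 39→44
Print Job 2: 44→47
Sum = 15+28+39+44+47 = 173.
EDD (increasing due date): Print Job 1 Print Job 3 Print Job 5 Print Job 4 Print Job 2.
Print Job 1: 0→11
Print Job 3: 11→24
Print Job 5: 24→39
Print Job 4: 39→44
Print Job 2: 44→47
Sum = 11+24+39+44+47 = 165.
SPT (increasing processing time): Print Job 2 Print Job 4 Print Job 1 Print Job 3 Print Job 5.
Print Job 2: 0→3
Print Job 4: 3→8
Print Job 1: 8→19
Print Job 3: 19→32
Print Job 5: 32→47
Sum = 3+8+19+32+47 = 109.
FIFO (arrival order): Print Job 1 Print Job 2 Print Job 3 Print Job 4 Print Job 5.
Print Job 1: 0→11
Print Job 2: 11→14
Print Job 3: 14→27
Print Job 4: 27→32
Print Job 5: 32→47
Sum = 11+14+27+32+47 = 131.
LPT 173, EDD 165, SPT 109, FIFO 131 → minimum 109.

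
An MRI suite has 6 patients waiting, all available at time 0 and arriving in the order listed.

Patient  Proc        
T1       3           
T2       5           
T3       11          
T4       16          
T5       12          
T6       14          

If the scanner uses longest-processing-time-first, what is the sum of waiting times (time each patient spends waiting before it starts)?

199

LPT (decreasing processing time): T4 T6 T5 T3 T2 T1.
T4: waits 0, runs 0→16
T6: waits 16, runs 16→30
T5: waits 30, runs 30→42
T3: waits 42, runs 42→53
T2: waits 53, runs 53→58
T1: waits 58, runs 58→61
Sum = 0+16+30+42+53+58 = 199.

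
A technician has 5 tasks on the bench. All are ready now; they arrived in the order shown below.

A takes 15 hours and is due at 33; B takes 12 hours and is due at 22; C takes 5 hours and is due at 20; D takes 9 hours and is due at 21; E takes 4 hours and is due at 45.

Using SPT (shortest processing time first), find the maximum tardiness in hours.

12

SPT (increasing processing time): E C D B A.
E: 0→4, due 45, tardiness 0
C: 4→9, due 20, tardiness 0
D: 9→18, due 21, tardiness 0
B: 18→30, due 22, tardiness 8
A: 30→45, due 33, tardiness 12
Maximum = 12.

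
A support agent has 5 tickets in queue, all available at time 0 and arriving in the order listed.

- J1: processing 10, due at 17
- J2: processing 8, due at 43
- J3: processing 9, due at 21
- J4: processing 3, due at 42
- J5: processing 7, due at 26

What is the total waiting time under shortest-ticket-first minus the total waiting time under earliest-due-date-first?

SPT (increasing processing time): J4 J5 J2 J3 J1.
J4: waits 0, runs 0→3
J5: waits 3, runs 3→10
J2: waits 10, runs 10→18
J3: waits 18, runs 18→27
J1: waits 27, runs 27→37
Sum = 0+3+10+18+27 = 58.
EDD (increasing due date): J1 J3 J5 J4 J2.
J1: waits 0, runs 0→10
J3: waits 10, runs 10→19
J5: waits 19, runs 19→26
J4: waits 26, runs 26→29
J2: waits 29, runs 29→37
Sum = 0+10+19+26+29 = 84.
Difference = 58 − 84 = -26.

-26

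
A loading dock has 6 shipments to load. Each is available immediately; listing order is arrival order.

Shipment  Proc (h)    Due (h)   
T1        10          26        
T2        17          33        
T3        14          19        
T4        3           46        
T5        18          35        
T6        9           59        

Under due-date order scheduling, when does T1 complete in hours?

EDD (increasing due date): T3 T1 T2 T5 T4 T6.
T3: 0→14
T1: 14→24

24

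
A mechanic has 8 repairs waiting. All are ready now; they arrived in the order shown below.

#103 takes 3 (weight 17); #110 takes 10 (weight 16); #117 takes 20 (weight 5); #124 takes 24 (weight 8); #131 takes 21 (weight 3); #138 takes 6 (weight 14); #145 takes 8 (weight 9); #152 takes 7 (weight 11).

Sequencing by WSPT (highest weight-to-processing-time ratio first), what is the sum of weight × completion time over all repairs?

WSPT (decreasing weight/processing-time ratio): #103 #138 #110 #152 #145 #124 #117 #131.
#103: finishes 3, weight 17, w·C = 51
#138: finishes 9, weight 14, w·C = 126
#110: finishes 19, weight 16, w·C = 304
#152: finishes 26, weight 11, w·C = 286
#145: finishes 34, weight 9, w·C = 306
#124: finishes 58, weight 8, w·C = 464
#117: finishes 78, weight 5, w·C = 390
#131: finishes 99, weight 3, w·C = 297
Sum = 51+126+304+286+306+464+390+297 = 2224.

2224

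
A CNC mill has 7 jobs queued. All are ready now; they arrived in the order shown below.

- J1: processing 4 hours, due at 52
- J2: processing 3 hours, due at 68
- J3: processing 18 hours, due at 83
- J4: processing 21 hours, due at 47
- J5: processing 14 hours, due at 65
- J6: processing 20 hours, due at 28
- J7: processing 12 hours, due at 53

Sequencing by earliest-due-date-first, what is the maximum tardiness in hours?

EDD (increasing due date): J6 J4 J1 J7 J5 J2 J3.
J6: 0→20, due 28, tardiness 0
J4: 20→41, due 47, tardiness 0
J1: 41→45, due 52, tardiness 0
J7: 45→57, due 53, tardiness 4
J5: 57→71, due 65, tardiness 6
J2: 71→74, due 68, tardiness 6
J3: 74→92, due 83, tardiness 9
Maximum = 9.

9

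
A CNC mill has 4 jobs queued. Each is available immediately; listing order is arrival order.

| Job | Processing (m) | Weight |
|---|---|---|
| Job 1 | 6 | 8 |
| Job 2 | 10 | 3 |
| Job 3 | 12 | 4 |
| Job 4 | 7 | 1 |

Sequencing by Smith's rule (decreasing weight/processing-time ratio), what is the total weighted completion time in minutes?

WSPT (decreasing weight/processing-time ratio): Job 1 Job 3 Job 2 Job 4.
Job 1: finishes 6, weight 8, w·C = 48
Job 3: finishes 18, weight 4, w·C = 72
Job 2: finishes 28, weight 3, w·C = 84
Job 4: finishes 35, weight 1, w·C = 35
Sum = 48+72+84+35 = 239.

239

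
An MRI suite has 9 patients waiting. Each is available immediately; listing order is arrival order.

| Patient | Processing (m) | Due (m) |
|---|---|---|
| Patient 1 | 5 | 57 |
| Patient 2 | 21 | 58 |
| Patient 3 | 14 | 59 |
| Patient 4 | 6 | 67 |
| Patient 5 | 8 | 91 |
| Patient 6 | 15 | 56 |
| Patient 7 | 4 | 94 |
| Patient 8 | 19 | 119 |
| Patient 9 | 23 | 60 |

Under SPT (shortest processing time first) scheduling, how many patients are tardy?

SPT (increasing processing time): Patient 7 Patient 1 Patient 4 Patient 5 Patient 3 Patient 6 Patient 8 Patient 2 Patient 9.
Patient 7: 0→4, due 94, tardiness 0
Patient 1: 4→9, due 57, tardiness 0
Patient 4: 9→15, due 67, tardiness 0
Patient 5: 15→23, due 91, tardiness 0
Patient 3: 23→37, due 59, tardiness 0
Patient 6: 37→52, due 56, tardiness 0
Patient 8: 52→71, due 119, tardiness 0
Patient 2: 71→92, due 58, tardiness 34
Patient 9: 92→115, due 60, tardiness 55
Late patients: 2.

2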